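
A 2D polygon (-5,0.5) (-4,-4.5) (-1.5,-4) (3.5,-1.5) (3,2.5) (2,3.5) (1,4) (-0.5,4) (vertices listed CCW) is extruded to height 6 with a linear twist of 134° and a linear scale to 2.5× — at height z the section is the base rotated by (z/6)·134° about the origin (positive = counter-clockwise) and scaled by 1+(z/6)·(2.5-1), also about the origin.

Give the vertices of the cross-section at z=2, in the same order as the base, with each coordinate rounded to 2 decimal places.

t = z/height = 2/6 = 0.333333
s = 1 + (scale-1)·z/height = 1 + (2.5-1)·2/6 = 1.500000
θ = twist·z/height = 134°·2/6 = 44.6667° = 0.779580 rad
cos θ = 0.711209, sin θ = 0.702981 (intermediates below are computed at full precision and shown rounded to 5 d.p.)
v1: (-5,0.5) → rotate → (-3.90753,-3.15930) → ×s → (-5.86130,-4.73895) → (-5.86,-4.74)
v2: (-4,-4.5) → rotate → (0.31858,-6.01236) → ×s → (0.47787,-9.01854) → (0.48,-9.02)
v3: (-1.5,-4) → rotate → (1.74511,-3.89931) → ×s → (2.61767,-5.84896) → (2.62,-5.85)
v4: (3.5,-1.5) → rotate → (3.54370,1.39362) → ×s → (5.31555,2.09043) → (5.32,2.09)
v5: (3,2.5) → rotate → (0.37617,3.88696) → ×s → (0.56426,5.83045) → (0.56,5.83)
v6: (2,3.5) → rotate → (-1.03802,3.89519) → ×s → (-1.55702,5.84279) → (-1.56,5.84)
v7: (1,4) → rotate → (-2.10072,3.54782) → ×s → (-3.15107,5.32172) → (-3.15,5.32)
v8: (-0.5,4) → rotate → (-3.16753,2.49334) → ×s → (-4.75129,3.74002) → (-4.75,3.74)

Cross-section at z=2: (-5.86,-4.74) (0.48,-9.02) (2.62,-5.85) (5.32,2.09) (0.56,5.83) (-1.56,5.84) (-3.15,5.32) (-4.75,3.74)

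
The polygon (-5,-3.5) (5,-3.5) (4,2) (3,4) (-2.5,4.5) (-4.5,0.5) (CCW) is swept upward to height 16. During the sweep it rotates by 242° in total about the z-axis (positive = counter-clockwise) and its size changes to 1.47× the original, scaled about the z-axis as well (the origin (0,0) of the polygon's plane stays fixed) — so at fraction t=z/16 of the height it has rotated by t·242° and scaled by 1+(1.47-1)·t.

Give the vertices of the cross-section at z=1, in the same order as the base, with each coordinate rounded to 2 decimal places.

Cross-section at z=1: (-4.03,-4.82) (5.91,-2.14) (3.44,3.06) (1.91,4.78) (-3.69,3.80) (-4.61,-0.71)

t = z/height = 1/16 = 0.0625
s = 1 + (scale-1)·z/height = 1 + (1.47-1)·1/16 = 1.029375
θ = twist·z/height = 242°·1/16 = 15.1250° = 0.263981 rad
cos θ = 0.965359, sin θ = 0.260926 (intermediates below are computed at full precision and shown rounded to 5 d.p.)
v1: (-5,-3.5) → rotate → (-3.91355,-4.68338) → ×s → (-4.02851,-4.82096) → (-4.03,-4.82)
v2: (5,-3.5) → rotate → (5.74003,-2.07413) → ×s → (5.90865,-2.13505) → (5.91,-2.14)
v3: (4,2) → rotate → (3.33958,2.97442) → ×s → (3.43768,3.06179) → (3.44,3.06)
v4: (3,4) → rotate → (1.85237,4.64421) → ×s → (1.90679,4.78064) → (1.91,4.78)
v5: (-2.5,4.5) → rotate → (-3.58756,3.69180) → ×s → (-3.69295,3.80025) → (-3.69,3.80)
v6: (-4.5,0.5) → rotate → (-4.47458,-0.69149) → ×s → (-4.60602,-0.71180) → (-4.61,-0.71)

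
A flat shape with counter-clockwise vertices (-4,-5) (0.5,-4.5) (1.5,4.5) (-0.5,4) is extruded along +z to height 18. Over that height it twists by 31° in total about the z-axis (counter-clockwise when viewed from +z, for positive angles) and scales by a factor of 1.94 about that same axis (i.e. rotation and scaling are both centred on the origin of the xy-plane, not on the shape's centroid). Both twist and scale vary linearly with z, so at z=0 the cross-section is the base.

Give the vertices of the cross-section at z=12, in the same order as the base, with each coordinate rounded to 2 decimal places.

t = z/height = 12/18 = 0.666667
s = 1 + (scale-1)·z/height = 1 + (1.94-1)·12/18 = 1.626667
θ = twist·z/height = 31°·12/18 = 20.6667° = 0.360701 rad
cos θ = 0.935650, sin θ = 0.352931 (intermediates below are computed at full precision and shown rounded to 5 d.p.)
v1: (-4,-5) → rotate → (-1.97795,-6.08997) → ×s → (-3.21746,-9.90635) → (-3.22,-9.91)
v2: (0.5,-4.5) → rotate → (2.05601,-4.03396) → ×s → (3.34445,-6.56190) → (3.34,-6.56)
v3: (1.5,4.5) → rotate → (-0.18471,4.73982) → ×s → (-0.30047,7.71011) → (-0.30,7.71)
v4: (-0.5,4) → rotate → (-1.87955,3.56613) → ×s → (-3.05740,5.80091) → (-3.06,5.80)

Cross-section at z=12: (-3.22,-9.91) (3.34,-6.56) (-0.30,7.71) (-3.06,5.80)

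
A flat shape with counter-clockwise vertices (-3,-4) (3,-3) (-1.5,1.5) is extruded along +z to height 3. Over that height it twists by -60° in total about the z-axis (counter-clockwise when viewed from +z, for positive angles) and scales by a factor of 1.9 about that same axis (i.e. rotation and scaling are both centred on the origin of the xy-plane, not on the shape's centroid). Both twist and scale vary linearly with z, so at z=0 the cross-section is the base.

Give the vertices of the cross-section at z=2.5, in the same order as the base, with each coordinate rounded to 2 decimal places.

Cross-section at z=2.5: (-8.74,-0.48) (-0.65,-7.40) (0.32,3.70)

t = z/height = 2.5/3 = 0.833333
s = 1 + (scale-1)·z/height = 1 + (1.9-1)·2.5/3 = 1.750000
θ = twist·z/height = -60°·2.5/3 = -50.0000° = -0.872665 rad
cos θ = 0.642788, sin θ = -0.766044 (intermediates below are computed at full precision and shown rounded to 5 d.p.)
v1: (-3,-4) → rotate → (-4.99254,-0.27302) → ×s → (-8.73695,-0.47778) → (-8.74,-0.48)
v2: (3,-3) → rotate → (-0.36977,-4.22650) → ×s → (-0.64710,-7.39637) → (-0.65,-7.40)
v3: (-1.5,1.5) → rotate → (0.18489,2.11325) → ×s → (0.32355,3.69818) → (0.32,3.70)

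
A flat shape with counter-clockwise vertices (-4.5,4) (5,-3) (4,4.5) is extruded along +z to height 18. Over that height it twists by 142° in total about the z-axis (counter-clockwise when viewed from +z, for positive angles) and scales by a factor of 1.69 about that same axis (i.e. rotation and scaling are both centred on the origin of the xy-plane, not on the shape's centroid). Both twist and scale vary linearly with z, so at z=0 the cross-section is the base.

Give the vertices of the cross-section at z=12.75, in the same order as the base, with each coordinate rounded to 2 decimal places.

t = z/height = 12.75/18 = 0.708333
s = 1 + (scale-1)·z/height = 1 + (1.69-1)·12.75/18 = 1.488750
θ = twist·z/height = 142°·12.75/18 = 100.5833° = 1.755510 rad
cos θ = -0.183665, sin θ = 0.982989 (intermediates below are computed at full precision and shown rounded to 5 d.p.)
v1: (-4.5,4) → rotate → (-3.10546,-5.15811) → ×s → (-4.62325,-7.67914) → (-4.62,-7.68)
v2: (5,-3) → rotate → (2.03064,5.46594) → ×s → (3.02311,8.13742) → (3.02,8.14)
v3: (4,4.5) → rotate → (-5.15811,3.10546) → ×s → (-7.67914,4.62325) → (-7.68,4.62)

Cross-section at z=12.75: (-4.62,-7.68) (3.02,8.14) (-7.68,4.62)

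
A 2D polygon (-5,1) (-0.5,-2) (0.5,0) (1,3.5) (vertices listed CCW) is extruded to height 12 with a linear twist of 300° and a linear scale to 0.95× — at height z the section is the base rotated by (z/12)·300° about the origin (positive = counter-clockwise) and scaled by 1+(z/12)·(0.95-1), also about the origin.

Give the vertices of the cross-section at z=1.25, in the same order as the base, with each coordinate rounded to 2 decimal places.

t = z/height = 1.25/12 = 0.104167
s = 1 + (scale-1)·z/height = 1 + (0.95-1)·1.25/12 = 0.994792
θ = twist·z/height = 300°·1.25/12 = 31.2500° = 0.545415 rad
cos θ = 0.854912, sin θ = 0.518773 (intermediates below are computed at full precision and shown rounded to 5 d.p.)
v1: (-5,1) → rotate → (-4.79333,-1.73895) → ×s → (-4.76837,-1.72990) → (-4.77,-1.73)
v2: (-0.5,-2) → rotate → (0.61009,-1.96921) → ×s → (0.60691,-1.95895) → (0.61,-1.96)
v3: (0.5,0) → rotate → (0.42746,0.25939) → ×s → (0.42523,0.25804) → (0.43,0.26)
v4: (1,3.5) → rotate → (-0.96079,3.51096) → ×s → (-0.95579,3.49268) → (-0.96,3.49)

Cross-section at z=1.25: (-4.77,-1.73) (0.61,-1.96) (0.43,0.26) (-0.96,3.49)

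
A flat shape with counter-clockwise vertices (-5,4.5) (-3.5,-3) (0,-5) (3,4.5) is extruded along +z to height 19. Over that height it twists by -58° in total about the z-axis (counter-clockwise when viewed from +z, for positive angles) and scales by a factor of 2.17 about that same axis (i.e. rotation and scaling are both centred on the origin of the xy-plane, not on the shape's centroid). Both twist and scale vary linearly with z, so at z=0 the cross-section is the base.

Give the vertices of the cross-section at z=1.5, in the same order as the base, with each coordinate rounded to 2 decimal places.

t = z/height = 1.5/19 = 0.0789474
s = 1 + (scale-1)·z/height = 1 + (2.17-1)·1.5/19 = 1.092368
θ = twist·z/height = -58°·1.5/19 = -4.5789° = -0.079918 rad
cos θ = 0.996808, sin θ = -0.079833 (intermediates below are computed at full precision and shown rounded to 5 d.p.)
v1: (-5,4.5) → rotate → (-4.62479,4.88480) → ×s → (-5.05198,5.33600) → (-5.05,5.34)
v2: (-3.5,-3) → rotate → (-3.72833,-2.71101) → ×s → (-4.07271,-2.96142) → (-4.07,-2.96)
v3: (0,-5) → rotate → (-0.39916,-4.98404) → ×s → (-0.43603,-5.44441) → (-0.44,-5.44)
v4: (3,4.5) → rotate → (3.34967,4.24614) → ×s → (3.65908,4.63835) → (3.66,4.64)

Cross-section at z=1.5: (-5.05,5.34) (-4.07,-2.96) (-0.44,-5.44) (3.66,4.64)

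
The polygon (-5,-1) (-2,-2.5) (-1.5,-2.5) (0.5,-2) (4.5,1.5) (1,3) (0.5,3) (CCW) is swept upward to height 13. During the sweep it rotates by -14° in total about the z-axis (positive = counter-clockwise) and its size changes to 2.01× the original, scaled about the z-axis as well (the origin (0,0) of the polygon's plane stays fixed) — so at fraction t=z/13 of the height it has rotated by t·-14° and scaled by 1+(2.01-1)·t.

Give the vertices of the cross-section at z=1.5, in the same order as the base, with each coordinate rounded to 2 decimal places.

t = z/height = 1.5/13 = 0.115385
s = 1 + (scale-1)·z/height = 1 + (2.01-1)·1.5/13 = 1.116538
θ = twist·z/height = -14°·1.5/13 = -1.6154° = -0.028194 rad
cos θ = 0.999603, sin θ = -0.028190 (intermediates below are computed at full precision and shown rounded to 5 d.p.)
v1: (-5,-1) → rotate → (-5.02620,-0.85865) → ×s → (-5.61195,-0.95872) → (-5.61,-0.96)
v2: (-2,-2.5) → rotate → (-2.06968,-2.44263) → ×s → (-2.31088,-2.72729) → (-2.31,-2.73)
v3: (-1.5,-2.5) → rotate → (-1.56988,-2.45672) → ×s → (-1.75283,-2.74302) → (-1.75,-2.74)
v4: (0.5,-2) → rotate → (0.44342,-2.01330) → ×s → (0.49510,-2.24793) → (0.50,-2.25)
v5: (4.5,1.5) → rotate → (4.54050,1.37255) → ×s → (5.06964,1.53250) → (5.07,1.53)
v6: (1,3) → rotate → (1.08417,2.97062) → ×s → (1.21052,3.31681) → (1.21,3.32)
v7: (0.5,3) → rotate → (0.58437,2.98471) → ×s → (0.65247,3.33255) → (0.65,3.33)

Cross-section at z=1.5: (-5.61,-0.96) (-2.31,-2.73) (-1.75,-2.74) (0.50,-2.25) (5.07,1.53) (1.21,3.32) (0.65,3.33)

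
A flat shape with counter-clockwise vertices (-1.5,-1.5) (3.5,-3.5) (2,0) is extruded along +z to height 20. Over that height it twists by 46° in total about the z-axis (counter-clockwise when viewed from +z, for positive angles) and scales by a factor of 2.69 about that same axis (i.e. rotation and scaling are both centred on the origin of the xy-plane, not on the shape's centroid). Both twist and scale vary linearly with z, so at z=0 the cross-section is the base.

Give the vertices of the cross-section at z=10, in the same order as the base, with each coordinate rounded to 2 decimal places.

Cross-section at z=10: (-1.47,-3.63) (8.47,-3.42) (3.40,1.44)

t = z/height = 10/20 = 0.5
s = 1 + (scale-1)·z/height = 1 + (2.69-1)·10/20 = 1.845000
θ = twist·z/height = 46°·10/20 = 23.0000° = 0.401426 rad
cos θ = 0.920505, sin θ = 0.390731 (intermediates below are computed at full precision and shown rounded to 5 d.p.)
v1: (-1.5,-1.5) → rotate → (-0.79466,-1.96685) → ×s → (-1.46615,-3.62885) → (-1.47,-3.63)
v2: (3.5,-3.5) → rotate → (4.58933,-1.85421) → ×s → (8.46731,-3.42101) → (8.47,-3.42)
v3: (2,0) → rotate → (1.84101,0.78146) → ×s → (3.39666,1.44180) → (3.40,1.44)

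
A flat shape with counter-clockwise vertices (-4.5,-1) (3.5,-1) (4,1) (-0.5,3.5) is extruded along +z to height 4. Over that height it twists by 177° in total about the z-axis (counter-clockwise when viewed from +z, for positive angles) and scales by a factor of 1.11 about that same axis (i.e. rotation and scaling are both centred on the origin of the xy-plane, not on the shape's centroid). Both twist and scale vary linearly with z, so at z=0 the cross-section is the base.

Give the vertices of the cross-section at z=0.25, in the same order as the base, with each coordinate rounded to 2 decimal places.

Cross-section at z=0.25: (-4.25,-1.86) (3.65,-0.31) (3.76,1.76) (-1.17,3.36)

t = z/height = 0.25/4 = 0.0625
s = 1 + (scale-1)·z/height = 1 + (1.11-1)·0.25/4 = 1.006875
θ = twist·z/height = 177°·0.25/4 = 11.0625° = 0.193077 rad
cos θ = 0.981418, sin θ = 0.191880 (intermediates below are computed at full precision and shown rounded to 5 d.p.)
v1: (-4.5,-1) → rotate → (-4.22450,-1.84488) → ×s → (-4.25355,-1.85756) → (-4.25,-1.86)
v2: (3.5,-1) → rotate → (3.62684,-0.30984) → ×s → (3.65178,-0.31197) → (3.65,-0.31)
v3: (4,1) → rotate → (3.73379,1.74894) → ×s → (3.75946,1.76096) → (3.76,1.76)
v4: (-0.5,3.5) → rotate → (-1.16229,3.33902) → ×s → (-1.17028,3.36198) → (-1.17,3.36)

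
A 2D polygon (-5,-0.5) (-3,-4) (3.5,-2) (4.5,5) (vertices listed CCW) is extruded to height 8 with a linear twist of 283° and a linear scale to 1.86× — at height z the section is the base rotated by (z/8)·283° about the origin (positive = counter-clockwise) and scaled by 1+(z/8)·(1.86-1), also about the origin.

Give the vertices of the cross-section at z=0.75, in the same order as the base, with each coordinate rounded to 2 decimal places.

t = z/height = 0.75/8 = 0.09375
s = 1 + (scale-1)·z/height = 1 + (1.86-1)·0.75/8 = 1.080625
θ = twist·z/height = 283°·0.75/8 = 26.5313° = 0.463058 rad
cos θ = 0.894691, sin θ = 0.446686 (intermediates below are computed at full precision and shown rounded to 5 d.p.)
v1: (-5,-0.5) → rotate → (-4.25011,-2.68077) → ×s → (-4.59278,-2.89691) → (-4.59,-2.90)
v2: (-3,-4) → rotate → (-0.89733,-4.91882) → ×s → (-0.96968,-5.31540) → (-0.97,-5.32)
v3: (3.5,-2) → rotate → (4.02479,-0.22598) → ×s → (4.34929,-0.24420) → (4.35,-0.24)
v4: (4.5,5) → rotate → (1.79268,6.48354) → ×s → (1.93721,7.00628) → (1.94,7.01)

Cross-section at z=0.75: (-4.59,-2.90) (-0.97,-5.32) (4.35,-0.24) (1.94,7.01)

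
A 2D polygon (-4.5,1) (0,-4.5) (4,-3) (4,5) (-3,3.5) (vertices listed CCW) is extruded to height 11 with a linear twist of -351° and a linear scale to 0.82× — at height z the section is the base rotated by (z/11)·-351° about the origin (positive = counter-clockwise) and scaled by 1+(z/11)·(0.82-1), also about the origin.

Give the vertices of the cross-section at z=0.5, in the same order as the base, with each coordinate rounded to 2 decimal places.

Cross-section at z=0.5: (-4.02,2.18) (-1.23,-4.29) (3.00,-3.95) (5.18,3.68) (-1.91,4.16)

t = z/height = 0.5/11 = 0.0454545
s = 1 + (scale-1)·z/height = 1 + (0.82-1)·0.5/11 = 0.991818
θ = twist·z/height = -351°·0.5/11 = -15.9545° = -0.278459 rad
cos θ = 0.961480, sin θ = -0.274875 (intermediates below are computed at full precision and shown rounded to 5 d.p.)
v1: (-4.5,1) → rotate → (-4.05179,2.19842) → ×s → (-4.01863,2.18043) → (-4.02,2.18)
v2: (0,-4.5) → rotate → (-1.23694,-4.32666) → ×s → (-1.22682,-4.29126) → (-1.23,-4.29)
v3: (4,-3) → rotate → (3.02130,-3.98394) → ×s → (2.99658,-3.95134) → (3.00,-3.95)
v4: (4,5) → rotate → (5.22029,3.70790) → ×s → (5.17758,3.67756) → (5.18,3.68)
v5: (-3,3.5) → rotate → (-1.92238,4.18980) → ×s → (-1.90665,4.15552) → (-1.91,4.16)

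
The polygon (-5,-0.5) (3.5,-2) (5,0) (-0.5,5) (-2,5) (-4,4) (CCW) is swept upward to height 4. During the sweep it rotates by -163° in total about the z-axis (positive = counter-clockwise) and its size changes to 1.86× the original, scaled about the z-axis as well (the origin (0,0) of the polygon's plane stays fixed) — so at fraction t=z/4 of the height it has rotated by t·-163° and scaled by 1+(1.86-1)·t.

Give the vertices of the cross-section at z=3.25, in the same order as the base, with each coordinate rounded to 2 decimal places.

t = z/height = 3.25/4 = 0.8125
s = 1 + (scale-1)·z/height = 1 + (1.86-1)·3.25/4 = 1.698750
θ = twist·z/height = -163°·3.25/4 = -132.4375° = -2.311470 rad
cos θ = -0.674786, sin θ = -0.738014 (intermediates below are computed at full precision and shown rounded to 5 d.p.)
v1: (-5,-0.5) → rotate → (3.00492,4.02746) → ×s → (5.10461,6.84165) → (5.10,6.84)
v2: (3.5,-2) → rotate → (-3.83778,-1.23348) → ×s → (-6.51942,-2.09537) → (-6.52,-2.10)
v3: (5,0) → rotate → (-3.37393,-3.69007) → ×s → (-5.73146,-6.26851) → (-5.73,-6.27)
v4: (-0.5,5) → rotate → (4.02746,-3.00492) → ×s → (6.84165,-5.10461) → (6.84,-5.10)
v5: (-2,5) → rotate → (5.03964,-1.89790) → ×s → (8.56109,-3.22406) → (8.56,-3.22)
v6: (-4,4) → rotate → (5.65120,0.25291) → ×s → (9.59997,0.42964) → (9.60,0.43)

Cross-section at z=3.25: (5.10,6.84) (-6.52,-2.10) (-5.73,-6.27) (6.84,-5.10) (8.56,-3.22) (9.60,0.43)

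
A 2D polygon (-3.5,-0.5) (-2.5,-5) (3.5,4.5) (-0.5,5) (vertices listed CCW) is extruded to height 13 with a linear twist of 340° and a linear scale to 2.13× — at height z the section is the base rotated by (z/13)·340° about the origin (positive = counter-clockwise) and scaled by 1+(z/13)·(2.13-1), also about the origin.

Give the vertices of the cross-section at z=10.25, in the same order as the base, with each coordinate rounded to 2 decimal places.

Cross-section at z=10.25: (-0.72,6.65) (-9.29,5.04) (8.28,-6.90) (9.48,0.63)

t = z/height = 10.25/13 = 0.788462
s = 1 + (scale-1)·z/height = 1 + (2.13-1)·10.25/13 = 1.890962
θ = twist·z/height = 340°·10.25/13 = 268.0769° = 4.678825 rad
cos θ = -0.033558, sin θ = -0.999437 (intermediates below are computed at full precision and shown rounded to 5 d.p.)
v1: (-3.5,-0.5) → rotate → (-0.38227,3.51481) → ×s → (-0.72285,6.64637) → (-0.72,6.65)
v2: (-2.5,-5) → rotate → (-4.91329,2.66638) → ×s → (-9.29084,5.04202) → (-9.29,5.04)
v3: (3.5,4.5) → rotate → (4.38001,-3.64904) → ×s → (8.28244,-6.90019) → (8.28,-6.90)
v4: (-0.5,5) → rotate → (5.01396,0.33193) → ×s → (9.48121,0.62767) → (9.48,0.63)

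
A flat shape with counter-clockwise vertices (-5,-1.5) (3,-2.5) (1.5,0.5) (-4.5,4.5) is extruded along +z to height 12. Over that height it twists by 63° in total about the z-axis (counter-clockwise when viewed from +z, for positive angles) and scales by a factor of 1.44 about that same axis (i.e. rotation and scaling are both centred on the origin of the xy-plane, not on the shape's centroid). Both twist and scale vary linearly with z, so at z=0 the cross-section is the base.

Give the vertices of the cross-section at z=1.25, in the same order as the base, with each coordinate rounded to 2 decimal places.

Cross-section at z=1.25: (-5.02,-2.16) (3.42,-2.24) (1.50,0.70) (-5.21,4.14)

t = z/height = 1.25/12 = 0.104167
s = 1 + (scale-1)·z/height = 1 + (1.44-1)·1.25/12 = 1.045833
θ = twist·z/height = 63°·1.25/12 = 6.5625° = 0.114537 rad
cos θ = 0.993448, sin θ = 0.114287 (intermediates below are computed at full precision and shown rounded to 5 d.p.)
v1: (-5,-1.5) → rotate → (-4.79581,-2.06161) → ×s → (-5.01562,-2.15610) → (-5.02,-2.16)
v2: (3,-2.5) → rotate → (3.26606,-2.14076) → ×s → (3.41576,-2.23888) → (3.42,-2.24)
v3: (1.5,0.5) → rotate → (1.43303,0.66815) → ×s → (1.49871,0.69878) → (1.50,0.70)
v4: (-4.5,4.5) → rotate → (-4.98481,3.95622) → ×s → (-5.21328,4.13755) → (-5.21,4.14)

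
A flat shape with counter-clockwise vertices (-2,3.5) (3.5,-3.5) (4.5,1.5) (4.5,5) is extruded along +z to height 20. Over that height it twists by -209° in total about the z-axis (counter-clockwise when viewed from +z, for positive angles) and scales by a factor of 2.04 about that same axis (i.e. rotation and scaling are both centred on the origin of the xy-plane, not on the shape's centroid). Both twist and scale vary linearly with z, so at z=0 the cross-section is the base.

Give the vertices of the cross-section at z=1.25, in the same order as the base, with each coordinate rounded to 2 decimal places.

t = z/height = 1.25/20 = 0.0625
s = 1 + (scale-1)·z/height = 1 + (2.04-1)·1.25/20 = 1.065000
θ = twist·z/height = -209°·1.25/20 = -13.0625° = -0.227984 rad
cos θ = 0.974124, sin θ = -0.226014 (intermediates below are computed at full precision and shown rounded to 5 d.p.)
v1: (-2,3.5) → rotate → (-1.15720,3.86146) → ×s → (-1.23242,4.11246) → (-1.23,4.11)
v2: (3.5,-3.5) → rotate → (2.61839,-4.20048) → ×s → (2.78858,-4.47351) → (2.79,-4.47)
v3: (4.5,1.5) → rotate → (4.72258,0.44412) → ×s → (5.02955,0.47299) → (5.03,0.47)
v4: (4.5,5) → rotate → (5.51363,3.85356) → ×s → (5.87201,4.10404) → (5.87,4.10)

Cross-section at z=1.25: (-1.23,4.11) (2.79,-4.47) (5.03,0.47) (5.87,4.10)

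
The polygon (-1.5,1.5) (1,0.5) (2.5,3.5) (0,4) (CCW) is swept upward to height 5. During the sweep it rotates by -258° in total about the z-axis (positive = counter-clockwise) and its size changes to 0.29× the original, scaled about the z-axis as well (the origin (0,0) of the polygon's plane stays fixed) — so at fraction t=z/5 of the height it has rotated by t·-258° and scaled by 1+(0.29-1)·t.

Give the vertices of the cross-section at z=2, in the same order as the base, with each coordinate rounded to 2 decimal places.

t = z/height = 2/5 = 0.4
s = 1 + (scale-1)·z/height = 1 + (0.29-1)·2/5 = 0.716000
θ = twist·z/height = -258°·2/5 = -103.2000° = -1.801180 rad
cos θ = -0.228351, sin θ = -0.973579 (intermediates below are computed at full precision and shown rounded to 5 d.p.)
v1: (-1.5,1.5) → rotate → (1.80289,1.11784) → ×s → (1.29087,0.80037) → (1.29,0.80)
v2: (1,0.5) → rotate → (0.25844,-1.08775) → ×s → (0.18504,-0.77883) → (0.19,-0.78)
v3: (2.5,3.5) → rotate → (2.83665,-3.23318) → ×s → (2.03104,-2.31495) → (2.03,-2.31)
v4: (0,4) → rotate → (3.89432,-0.91340) → ×s → (2.78833,-0.65400) → (2.79,-0.65)

Cross-section at z=2: (1.29,0.80) (0.19,-0.78) (2.03,-2.31) (2.79,-0.65)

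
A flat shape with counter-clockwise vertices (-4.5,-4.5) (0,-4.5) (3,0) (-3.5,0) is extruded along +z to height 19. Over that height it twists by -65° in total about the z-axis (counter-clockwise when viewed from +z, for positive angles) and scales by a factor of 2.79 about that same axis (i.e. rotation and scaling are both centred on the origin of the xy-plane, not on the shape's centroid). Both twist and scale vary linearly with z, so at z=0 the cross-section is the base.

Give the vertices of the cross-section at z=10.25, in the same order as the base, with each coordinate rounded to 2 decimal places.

t = z/height = 10.25/19 = 0.539474
s = 1 + (scale-1)·z/height = 1 + (2.79-1)·10.25/19 = 1.965658
θ = twist·z/height = -65°·10.25/19 = -35.0658° = -0.612013 rad
cos θ = 0.818493, sin θ = -0.574517 (intermediates below are computed at full precision and shown rounded to 5 d.p.)
v1: (-4.5,-4.5) → rotate → (-6.26854,-1.09789) → ×s → (-12.32181,-2.15808) → (-12.32,-2.16)
v2: (0,-4.5) → rotate → (-2.58532,-3.68322) → ×s → (-5.08186,-7.23995) → (-5.08,-7.24)
v3: (3,0) → rotate → (2.45548,-1.72355) → ×s → (4.82663,-3.38791) → (4.83,-3.39)
v4: (-3.5,0) → rotate → (-2.86473,2.01081) → ×s → (-5.63107,3.95256) → (-5.63,3.95)

Cross-section at z=10.25: (-12.32,-2.16) (-5.08,-7.24) (4.83,-3.39) (-5.63,3.95)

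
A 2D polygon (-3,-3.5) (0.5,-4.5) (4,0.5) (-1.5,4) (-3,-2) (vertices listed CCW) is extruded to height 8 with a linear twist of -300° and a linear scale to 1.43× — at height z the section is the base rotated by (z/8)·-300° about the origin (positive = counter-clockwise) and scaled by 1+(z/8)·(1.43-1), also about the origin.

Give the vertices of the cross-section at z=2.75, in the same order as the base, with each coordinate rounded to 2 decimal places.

Cross-section at z=2.75: (-3.13,4.27) (-5.16,0.61) (-0.48,-4.60) (4.86,0.63) (-1.45,3.87)

t = z/height = 2.75/8 = 0.34375
s = 1 + (scale-1)·z/height = 1 + (1.43-1)·2.75/8 = 1.147813
θ = twist·z/height = -300°·2.75/8 = -103.1250° = -1.799871 rad
cos θ = -0.227076, sin θ = -0.973877 (intermediates below are computed at full precision and shown rounded to 5 d.p.)
v1: (-3,-3.5) → rotate → (-2.72734,3.71640) → ×s → (-3.13048,4.26573) → (-3.13,4.27)
v2: (0.5,-4.5) → rotate → (-4.49598,0.53490) → ×s → (-5.16055,0.61397) → (-5.16,0.61)
v3: (4,0.5) → rotate → (-0.42137,-4.00905) → ×s → (-0.48365,-4.60163) → (-0.48,-4.60)
v4: (-1.5,4) → rotate → (4.23612,0.55251) → ×s → (4.86227,0.63418) → (4.86,0.63)
v5: (-3,-2) → rotate → (-1.26653,3.37578) → ×s → (-1.45373,3.87477) → (-1.45,3.87)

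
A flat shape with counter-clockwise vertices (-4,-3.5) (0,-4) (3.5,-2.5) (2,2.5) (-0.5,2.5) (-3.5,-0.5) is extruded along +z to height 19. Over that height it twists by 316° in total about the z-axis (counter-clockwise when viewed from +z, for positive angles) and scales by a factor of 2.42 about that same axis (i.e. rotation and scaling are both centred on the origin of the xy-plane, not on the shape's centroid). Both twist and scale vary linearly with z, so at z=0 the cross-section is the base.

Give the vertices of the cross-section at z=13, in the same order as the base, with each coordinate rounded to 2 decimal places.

Cross-section at z=13: (2.29,10.23) (-4.66,6.36) (-8.48,-0.10) (-0.27,-6.31) (3.71,-3.39) (4.99,4.87)

t = z/height = 13/19 = 0.684211
s = 1 + (scale-1)·z/height = 1 + (2.42-1)·13/19 = 1.971579
θ = twist·z/height = 316°·13/19 = 216.2105° = 3.773586 rad
cos θ = -0.806852, sin θ = -0.590754 (intermediates below are computed at full precision and shown rounded to 5 d.p.)
v1: (-4,-3.5) → rotate → (1.15977,5.18700) → ×s → (2.28658,10.22657) → (2.29,10.23)
v2: (0,-4) → rotate → (-2.36302,3.22741) → ×s → (-4.65887,6.36309) → (-4.66,6.36)
v3: (3.5,-2.5) → rotate → (-4.30087,-0.05051) → ×s → (-8.47950,-0.09958) → (-8.48,-0.10)
v4: (2,2.5) → rotate → (-0.13682,-3.19864) → ×s → (-0.26975,-6.30637) → (-0.27,-6.31)
v5: (-0.5,2.5) → rotate → (1.88031,-1.72175) → ×s → (3.70718,-3.39457) → (3.71,-3.39)
v6: (-3.5,-0.5) → rotate → (2.52860,2.47106) → ×s → (4.98534,4.87190) → (4.99,4.87)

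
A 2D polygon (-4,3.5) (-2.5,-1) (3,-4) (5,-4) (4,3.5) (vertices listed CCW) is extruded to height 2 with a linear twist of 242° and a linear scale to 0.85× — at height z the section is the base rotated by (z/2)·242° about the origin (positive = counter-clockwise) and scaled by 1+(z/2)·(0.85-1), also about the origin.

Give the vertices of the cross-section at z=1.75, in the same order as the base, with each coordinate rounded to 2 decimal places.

t = z/height = 1.75/2 = 0.875
s = 1 + (scale-1)·z/height = 1 + (0.85-1)·1.75/2 = 0.868750
θ = twist·z/height = 242°·1.75/2 = 211.7500° = 3.695735 rad
cos θ = -0.850352, sin θ = -0.526214 (intermediates below are computed at full precision and shown rounded to 5 d.p.)
v1: (-4,3.5) → rotate → (5.24316,-0.87138) → ×s → (4.55499,-0.75701) → (4.55,-0.76)
v2: (-2.5,-1) → rotate → (1.59967,2.16589) → ×s → (1.38971,1.88161) → (1.39,1.88)
v3: (3,-4) → rotate → (-4.65591,1.82277) → ×s → (-4.04482,1.58353) → (-4.04,1.58)
v4: (5,-4) → rotate → (-6.35662,0.77034) → ×s → (-5.52231,0.66923) → (-5.52,0.67)
v5: (4,3.5) → rotate → (-1.55966,-5.08109) → ×s → (-1.35495,-4.41420) → (-1.35,-4.41)

Cross-section at z=1.75: (4.55,-0.76) (1.39,1.88) (-4.04,1.58) (-5.52,0.67) (-1.35,-4.41)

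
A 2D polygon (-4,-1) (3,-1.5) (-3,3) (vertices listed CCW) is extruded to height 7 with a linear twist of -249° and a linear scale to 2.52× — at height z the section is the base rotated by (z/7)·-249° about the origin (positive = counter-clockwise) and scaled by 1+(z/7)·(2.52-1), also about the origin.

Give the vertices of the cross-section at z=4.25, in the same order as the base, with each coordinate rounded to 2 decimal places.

Cross-section at z=4.25: (5.81,5.39) (-6.44,-0.25) (7.83,-2.27)

t = z/height = 4.25/7 = 0.607143
s = 1 + (scale-1)·z/height = 1 + (2.52-1)·4.25/7 = 1.922857
θ = twist·z/height = -249°·4.25/7 = -151.1786° = -2.638564 rad
cos θ = -0.876126, sin θ = -0.482081 (intermediates below are computed at full precision and shown rounded to 5 d.p.)
v1: (-4,-1) → rotate → (3.02242,2.80445) → ×s → (5.81169,5.39256) → (5.81,5.39)
v2: (3,-1.5) → rotate → (-3.35150,-0.13205) → ×s → (-6.44446,-0.25392) → (-6.44,-0.25)
v3: (-3,3) → rotate → (4.07462,-1.18214) → ×s → (7.83492,-2.27308) → (7.83,-2.27)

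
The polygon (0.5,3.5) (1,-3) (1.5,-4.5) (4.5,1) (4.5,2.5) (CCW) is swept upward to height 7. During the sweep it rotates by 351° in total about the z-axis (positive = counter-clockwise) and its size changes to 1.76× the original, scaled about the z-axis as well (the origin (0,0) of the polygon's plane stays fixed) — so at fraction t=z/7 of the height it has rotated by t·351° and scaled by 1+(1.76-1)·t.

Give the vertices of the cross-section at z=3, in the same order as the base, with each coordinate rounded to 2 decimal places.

t = z/height = 3/7 = 0.428571
s = 1 + (scale-1)·z/height = 1 + (1.76-1)·3/7 = 1.325714
θ = twist·z/height = 351°·3/7 = 150.4286° = 2.625474 rad
cos θ = -0.869741, sin θ = 0.493508 (intermediates below are computed at full precision and shown rounded to 5 d.p.)
v1: (0.5,3.5) → rotate → (-2.16215,-2.79734) → ×s → (-2.86639,-3.70847) → (-2.87,-3.71)
v2: (1,-3) → rotate → (0.61078,3.10273) → ×s → (0.80972,4.11334) → (0.81,4.11)
v3: (1.5,-4.5) → rotate → (0.91618,4.65410) → ×s → (1.21459,6.17000) → (1.21,6.17)
v4: (4.5,1) → rotate → (-4.40734,1.35105) → ×s → (-5.84288,1.79110) → (-5.84,1.79)
v5: (4.5,2.5) → rotate → (-5.14761,0.04643) → ×s → (-6.82425,0.06156) → (-6.82,0.06)

Cross-section at z=3: (-2.87,-3.71) (0.81,4.11) (1.21,6.17) (-5.84,1.79) (-6.82,0.06)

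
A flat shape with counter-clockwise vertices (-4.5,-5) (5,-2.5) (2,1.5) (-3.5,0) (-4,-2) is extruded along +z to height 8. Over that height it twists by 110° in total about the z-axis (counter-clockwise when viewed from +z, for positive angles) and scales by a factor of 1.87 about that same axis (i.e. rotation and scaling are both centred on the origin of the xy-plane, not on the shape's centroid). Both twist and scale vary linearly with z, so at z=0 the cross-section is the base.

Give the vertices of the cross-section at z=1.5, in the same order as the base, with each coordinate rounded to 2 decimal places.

t = z/height = 1.5/8 = 0.1875
s = 1 + (scale-1)·z/height = 1 + (1.87-1)·1.5/8 = 1.163125
θ = twist·z/height = 110°·1.5/8 = 20.6250° = 0.359974 rad
cos θ = 0.935906, sin θ = 0.352250 (intermediates below are computed at full precision and shown rounded to 5 d.p.)
v1: (-4.5,-5) → rotate → (-2.45033,-6.26465) → ×s → (-2.85004,-7.28658) → (-2.85,-7.29)
v2: (5,-2.5) → rotate → (5.56015,-0.57851) → ×s → (6.46715,-0.67288) → (6.47,-0.67)
v3: (2,1.5) → rotate → (1.34344,2.10836) → ×s → (1.56258,2.45229) → (1.56,2.45)
v4: (-3.5,0) → rotate → (-3.27567,-1.23288) → ×s → (-3.81001,-1.43399) → (-3.81,-1.43)
v5: (-4,-2) → rotate → (-3.03912,-3.28081) → ×s → (-3.53488,-3.81599) → (-3.53,-3.82)

Cross-section at z=1.5: (-2.85,-7.29) (6.47,-0.67) (1.56,2.45) (-3.81,-1.43) (-3.53,-3.82)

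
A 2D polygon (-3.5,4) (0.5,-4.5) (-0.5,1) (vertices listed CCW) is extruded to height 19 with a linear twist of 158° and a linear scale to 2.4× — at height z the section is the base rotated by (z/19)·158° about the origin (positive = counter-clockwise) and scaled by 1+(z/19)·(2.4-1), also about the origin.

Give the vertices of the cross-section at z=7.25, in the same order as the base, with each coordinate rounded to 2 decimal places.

Cross-section at z=7.25: (-7.99,-1.62) (6.38,-2.76) (-1.71,0.09)

t = z/height = 7.25/19 = 0.381579
s = 1 + (scale-1)·z/height = 1 + (2.4-1)·7.25/19 = 1.534211
θ = twist·z/height = 158°·7.25/19 = 60.2895° = 1.052250 rad
cos θ = 0.495618, sin θ = 0.868540 (intermediates below are computed at full precision and shown rounded to 5 d.p.)
v1: (-3.5,4) → rotate → (-5.20883,-1.05742) → ×s → (-7.99144,-1.62230) → (-7.99,-1.62)
v2: (0.5,-4.5) → rotate → (4.15624,-1.79601) → ×s → (6.37655,-2.75546) → (6.38,-2.76)
v3: (-0.5,1) → rotate → (-1.11635,0.06135) → ×s → (-1.71272,0.09412) → (-1.71,0.09)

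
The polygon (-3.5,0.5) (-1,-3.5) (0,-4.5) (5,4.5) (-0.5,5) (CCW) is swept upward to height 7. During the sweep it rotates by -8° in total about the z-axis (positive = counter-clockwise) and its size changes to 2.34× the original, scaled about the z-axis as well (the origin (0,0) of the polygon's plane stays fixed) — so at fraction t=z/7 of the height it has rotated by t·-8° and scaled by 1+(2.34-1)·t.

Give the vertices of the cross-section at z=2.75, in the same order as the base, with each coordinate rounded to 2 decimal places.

Cross-section at z=2.75: (-5.29,1.05) (-1.82,-5.25) (-0.38,-6.86) (8.00,6.44) (-0.34,7.66)

t = z/height = 2.75/7 = 0.392857
s = 1 + (scale-1)·z/height = 1 + (2.34-1)·2.75/7 = 1.526429
θ = twist·z/height = -8°·2.75/7 = -3.1429° = -0.054853 rad
cos θ = 0.998496, sin θ = -0.054826 (intermediates below are computed at full precision and shown rounded to 5 d.p.)
v1: (-3.5,0.5) → rotate → (-3.46732,0.69114) → ×s → (-5.29262,1.05497) → (-5.29,1.05)
v2: (-1,-3.5) → rotate → (-1.19039,-3.43991) → ×s → (-1.81704,-5.25078) → (-1.82,-5.25)
v3: (0,-4.5) → rotate → (-0.24672,-4.49323) → ×s → (-0.37659,-6.85860) → (-0.38,-6.86)
v4: (5,4.5) → rotate → (5.23920,4.21910) → ×s → (7.99726,6.44016) → (8.00,6.44)
v5: (-0.5,5) → rotate → (-0.22512,5.01989) → ×s → (-0.34363,7.66251) → (-0.34,7.66)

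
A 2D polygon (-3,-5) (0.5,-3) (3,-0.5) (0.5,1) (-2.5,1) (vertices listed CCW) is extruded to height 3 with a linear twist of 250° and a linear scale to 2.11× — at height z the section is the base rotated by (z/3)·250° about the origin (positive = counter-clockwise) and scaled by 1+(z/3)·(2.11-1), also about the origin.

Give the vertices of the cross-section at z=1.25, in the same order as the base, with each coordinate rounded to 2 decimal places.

Cross-section at z=1.25: (8.16,-2.46) (4.08,1.78) (-0.36,4.43) (-1.60,0.35) (-0.52,-3.90)

t = z/height = 1.25/3 = 0.416667
s = 1 + (scale-1)·z/height = 1 + (2.11-1)·1.25/3 = 1.462500
θ = twist·z/height = 250°·1.25/3 = 104.1667° = 1.818051 rad
cos θ = -0.244743, sin θ = 0.969588 (intermediates below are computed at full precision and shown rounded to 5 d.p.)
v1: (-3,-5) → rotate → (5.58217,-1.68505) → ×s → (8.16392,-2.46438) → (8.16,-2.46)
v2: (0.5,-3) → rotate → (2.78639,1.21902) → ×s → (4.07510,1.78282) → (4.08,1.78)
v3: (3,-0.5) → rotate → (-0.24944,3.03114) → ×s → (-0.36480,4.43304) → (-0.36,4.43)
v4: (0.5,1) → rotate → (-1.09196,0.24005) → ×s → (-1.59699,0.35107) → (-1.60,0.35)
v5: (-2.5,1) → rotate → (-0.35773,-2.66871) → ×s → (-0.52318,-3.90299) → (-0.52,-3.90)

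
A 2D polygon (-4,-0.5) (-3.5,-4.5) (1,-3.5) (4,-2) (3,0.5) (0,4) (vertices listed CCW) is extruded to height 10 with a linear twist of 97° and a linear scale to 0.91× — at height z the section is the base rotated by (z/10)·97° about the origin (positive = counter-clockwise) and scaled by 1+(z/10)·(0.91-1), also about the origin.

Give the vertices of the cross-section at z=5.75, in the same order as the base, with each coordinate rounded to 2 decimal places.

Cross-section at z=5.75: (-1.74,-3.40) (1.66,-5.14) (3.28,-1.08) (3.70,2.07) (1.21,2.62) (-3.14,2.13)

t = z/height = 5.75/10 = 0.575
s = 1 + (scale-1)·z/height = 1 + (0.91-1)·5.75/10 = 0.948250
θ = twist·z/height = 97°·5.75/10 = 55.7750° = 0.973457 rad
cos θ = 0.562444, sin θ = 0.826835 (intermediates below are computed at full precision and shown rounded to 5 d.p.)
v1: (-4,-0.5) → rotate → (-1.83636,-3.58856) → ×s → (-1.74133,-3.40285) → (-1.74,-3.40)
v2: (-3.5,-4.5) → rotate → (1.75220,-5.42492) → ×s → (1.66153,-5.14418) → (1.66,-5.14)
v3: (1,-3.5) → rotate → (3.45637,-1.14172) → ×s → (3.27750,-1.08264) → (3.28,-1.08)
v4: (4,-2) → rotate → (3.90345,2.18245) → ×s → (3.70144,2.06951) → (3.70,2.07)
v5: (3,0.5) → rotate → (1.27391,2.76173) → ×s → (1.20799,2.61881) → (1.21,2.62)
v6: (0,4) → rotate → (-3.30734,2.24978) → ×s → (-3.13619,2.13335) → (-3.14,2.13)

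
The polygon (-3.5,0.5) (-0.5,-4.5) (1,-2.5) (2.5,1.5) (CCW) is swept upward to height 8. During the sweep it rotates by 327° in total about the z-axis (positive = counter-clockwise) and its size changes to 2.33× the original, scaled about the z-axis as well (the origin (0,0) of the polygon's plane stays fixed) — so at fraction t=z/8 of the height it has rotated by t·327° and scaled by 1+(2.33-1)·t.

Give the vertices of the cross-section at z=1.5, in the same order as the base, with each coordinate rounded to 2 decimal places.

t = z/height = 1.5/8 = 0.1875
s = 1 + (scale-1)·z/height = 1 + (2.33-1)·1.5/8 = 1.249375
θ = twist·z/height = 327°·1.5/8 = 61.3125° = 1.070105 rad
cos θ = 0.480032, sin θ = 0.877251 (intermediates below are computed at full precision and shown rounded to 5 d.p.)
v1: (-3.5,0.5) → rotate → (-2.11874,-2.83036) → ×s → (-2.64710,-3.53618) → (-2.65,-3.54)
v2: (-0.5,-4.5) → rotate → (3.70761,-2.59877) → ×s → (4.63220,-3.24684) → (4.63,-3.25)
v3: (1,-2.5) → rotate → (2.67316,-0.32283) → ×s → (3.33978,-0.40333) → (3.34,-0.40)
v4: (2.5,1.5) → rotate → (-0.11580,2.91318) → ×s → (-0.14467,3.63965) → (-0.14,3.64)

Cross-section at z=1.5: (-2.65,-3.54) (4.63,-3.25) (3.34,-0.40) (-0.14,3.64)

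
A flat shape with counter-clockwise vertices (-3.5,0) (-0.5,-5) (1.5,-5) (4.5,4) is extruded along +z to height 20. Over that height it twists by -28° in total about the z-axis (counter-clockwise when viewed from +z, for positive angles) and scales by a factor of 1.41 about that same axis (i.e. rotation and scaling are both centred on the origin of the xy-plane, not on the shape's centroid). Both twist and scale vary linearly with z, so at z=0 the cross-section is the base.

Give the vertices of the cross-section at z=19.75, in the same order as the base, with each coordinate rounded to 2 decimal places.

t = z/height = 19.75/20 = 0.9875
s = 1 + (scale-1)·z/height = 1 + (1.41-1)·19.75/20 = 1.404875
θ = twist·z/height = -28°·19.75/20 = -27.6500° = -0.482584 rad
cos θ = 0.885799, sin θ = -0.464069 (intermediates below are computed at full precision and shown rounded to 5 d.p.)
v1: (-3.5,0) → rotate → (-3.10030,1.62424) → ×s → (-4.35553,2.28186) → (-4.36,2.28)
v2: (-0.5,-5) → rotate → (-2.76325,-4.19696) → ×s → (-3.88201,-5.89620) → (-3.88,-5.90)
v3: (1.5,-5) → rotate → (-0.99165,-5.12510) → ×s → (-1.39314,-7.20012) → (-1.39,-7.20)
v4: (4.5,4) → rotate → (5.84237,1.45488) → ×s → (8.20780,2.04393) → (8.21,2.04)

Cross-section at z=19.75: (-4.36,2.28) (-3.88,-5.90) (-1.39,-7.20) (8.21,2.04)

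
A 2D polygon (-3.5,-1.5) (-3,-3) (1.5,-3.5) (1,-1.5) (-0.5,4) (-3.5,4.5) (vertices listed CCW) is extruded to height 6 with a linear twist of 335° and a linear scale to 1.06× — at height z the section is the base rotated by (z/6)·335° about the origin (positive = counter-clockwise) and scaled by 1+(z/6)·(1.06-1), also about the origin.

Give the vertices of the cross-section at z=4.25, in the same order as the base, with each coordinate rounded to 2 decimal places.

Cross-section at z=4.25: (0.66,3.92) (-0.94,4.32) (-3.92,0.66) (-1.88,-0.03) (3.79,-1.81) (5.92,0.54)

t = z/height = 4.25/6 = 0.708333
s = 1 + (scale-1)·z/height = 1 + (1.06-1)·4.25/6 = 1.042500
θ = twist·z/height = 335°·4.25/6 = 237.2917° = 4.141521 rad
cos θ = -0.540363, sin θ = -0.841432 (intermediates below are computed at full precision and shown rounded to 5 d.p.)
v1: (-3.5,-1.5) → rotate → (0.62912,3.75556) → ×s → (0.65586,3.91517) → (0.66,3.92)
v2: (-3,-3) → rotate → (-0.90321,4.14538) → ×s → (-0.94159,4.32156) → (-0.94,4.32)
v3: (1.5,-3.5) → rotate → (-3.75556,0.62912) → ×s → (-3.91517,0.65586) → (-3.92,0.66)
v4: (1,-1.5) → rotate → (-1.80251,-0.03089) → ×s → (-1.87912,-0.03220) → (-1.88,-0.03)
v5: (-0.5,4) → rotate → (3.63591,-1.74073) → ×s → (3.79044,-1.81472) → (3.79,-1.81)
v6: (-3.5,4.5) → rotate → (5.67771,0.51338) → ×s → (5.91902,0.53520) → (5.92,0.54)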